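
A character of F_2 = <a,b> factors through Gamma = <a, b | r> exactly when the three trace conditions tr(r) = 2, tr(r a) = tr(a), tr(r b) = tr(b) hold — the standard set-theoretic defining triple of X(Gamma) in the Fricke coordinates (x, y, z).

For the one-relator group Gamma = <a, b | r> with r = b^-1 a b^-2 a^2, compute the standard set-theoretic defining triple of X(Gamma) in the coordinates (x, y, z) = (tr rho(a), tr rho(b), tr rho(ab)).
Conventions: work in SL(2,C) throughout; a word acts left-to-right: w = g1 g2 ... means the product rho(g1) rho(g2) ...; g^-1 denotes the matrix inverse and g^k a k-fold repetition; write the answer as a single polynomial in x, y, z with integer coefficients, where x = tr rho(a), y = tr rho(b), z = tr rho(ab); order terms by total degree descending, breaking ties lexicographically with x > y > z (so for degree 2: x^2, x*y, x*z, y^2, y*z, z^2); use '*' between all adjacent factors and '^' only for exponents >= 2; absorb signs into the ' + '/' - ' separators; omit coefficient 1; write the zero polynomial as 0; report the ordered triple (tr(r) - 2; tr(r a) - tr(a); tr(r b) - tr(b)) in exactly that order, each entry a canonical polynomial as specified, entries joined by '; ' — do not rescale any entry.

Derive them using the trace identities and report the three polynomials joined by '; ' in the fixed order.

next, trace(a^2) = trace(a) trace(a) - trace(1) = x^2 - 2
next, trace(a^3) = trace(a) trace(a^2) - trace(a) = x^3 - 3*x
next, trace(b a^2) = trace(a) trace(b a) - trace(b) = x*z - y
next, trace(a^3 b) = trace(a) trace(b a^2) - trace(b a) = x^2*z - x*y - z
trace(a^2 b^-1 a) = trace(a^3) trace(b) - trace(a^3 b) = x^3*y - x^2*z - 2*x*y + z
next, trace(b a b a) = trace(a b) trace(a b) - trace(1) = z^2 - 2
and trace(b a b) = trace(b) trace(a b) - trace(a) = y*z - x
and trace(a b a^2 b) = trace(a) trace(b a b a) - trace(b a b) = x*z^2 - y*z - x
trace(a^2 b^-1 a b) = trace(a b a^2) trace(b) - trace(a b a^2 b) = x^2*y*z - x*y^2 - x*z^2 + x
trace(a^2 b^-1 a b^-1) = trace(a^2 b^-1 a) trace(b) - trace(a^2 b^-1 a b) = x^3*y^2 - 2*x^2*y*z - x*y^2 + x*z^2 + y*z - x
trace(b^-1 a b^-2 a^2) = trace(a^2 b^-1 a b^-1) trace(b) - trace(a^2 b^-1 a) = x^3*y^3 - 2*x^2*y^2*z - x^3*y - x*y^3 + x*y*z^2 + x^2*z + y^2*z + x*y - z
and trace(a^4) = trace(a) trace(a^3) - trace(a^2) = x^4 - 4*x^2 + 2
trace(a^4 b) = trace(a) trace(b a^3) - trace(b a^2) = x^3*z - x^2*y - 2*x*z + y
next, trace(a b^-1 a^3) = trace(a^4) trace(b) - trace(a^4 b) = x^4*y - x^3*z - 3*x^2*y + 2*x*z + y
next, trace(a^3 b a b) = trace(a) trace(a b a b a) - trace(a b a b) = x^2*z^2 - x*y*z - x^2 - z^2 + 2
and trace(a b^-1 a^3 b) = trace(a^3 b a) trace(b) - trace(a^3 b a b) = x^3*y*z - x^2*y^2 - x^2*z^2 - x*y*z + x^2 + y^2 + z^2 - 2
next, trace(a^3 b^-1 a b^-1) = trace(a b^-1 a^3) trace(b) - trace(a b^-1 a^3 b) = x^4*y^2 - 2*x^3*y*z - 2*x^2*y^2 + x^2*z^2 + 3*x*y*z - x^2 - z^2 + 2
trace(b^-1 a b^-2 a^3) = trace(a^3 b^-1 a b^-1) trace(b) - trace(a^3 b^-1 a) = x^4*y^3 - 2*x^3*y^2*z - x^4*y - 2*x^2*y^3 + x^2*y*z^2 + x^3*z + 3*x*y^2*z + 2*x^2*y - y*z^2 - 2*x*z + y
and trace(a b^-2 a^2) = trace(a^3 b^-1) trace(b) - trace(a^3) = x^3*y^2 - x^2*y*z - x^3 - 2*x*y^2 + y*z + 3*x
assemble the triple (trace(r) - 2; trace(r a) - x; trace(r b) - y)

x^3*y^3 - 2*x^2*y^2*z - x^3*y - x*y^3 + x*y*z^2 + x^2*z + y^2*z + x*y - z - 2; x^4*y^3 - 2*x^3*y^2*z - x^4*y - 2*x^2*y^3 + x^2*y*z^2 + x^3*z + 3*x*y^2*z + 2*x^2*y - y*z^2 - 2*x*z - x + y; x^3*y^2 - x^2*y*z - x^3 - 2*x*y^2 + y*z + 3*x - y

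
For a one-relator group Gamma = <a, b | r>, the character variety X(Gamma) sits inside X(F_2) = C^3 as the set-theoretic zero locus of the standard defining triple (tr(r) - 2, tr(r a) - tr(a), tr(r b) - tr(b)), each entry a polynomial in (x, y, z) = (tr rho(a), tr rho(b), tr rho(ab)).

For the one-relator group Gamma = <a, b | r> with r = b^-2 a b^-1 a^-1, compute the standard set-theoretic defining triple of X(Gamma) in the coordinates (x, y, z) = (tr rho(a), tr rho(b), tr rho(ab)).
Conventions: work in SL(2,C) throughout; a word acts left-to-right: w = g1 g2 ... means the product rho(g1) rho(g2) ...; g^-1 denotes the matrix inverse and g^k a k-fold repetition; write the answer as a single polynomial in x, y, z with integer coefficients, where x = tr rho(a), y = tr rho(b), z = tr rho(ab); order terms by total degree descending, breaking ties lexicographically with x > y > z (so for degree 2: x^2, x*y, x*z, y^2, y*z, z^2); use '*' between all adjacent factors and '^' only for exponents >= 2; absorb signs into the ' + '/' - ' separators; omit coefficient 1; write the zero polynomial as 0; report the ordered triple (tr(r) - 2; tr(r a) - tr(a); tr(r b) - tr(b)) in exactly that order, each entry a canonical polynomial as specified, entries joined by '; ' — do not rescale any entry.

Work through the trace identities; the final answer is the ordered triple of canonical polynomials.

tr(a b^-1) = tr(a) * tr(b) - tr(a b) = x*y - z
tr(b^-1 a b^-1) = tr(a b^-1) * tr(b) - tr(a) = x*y^2 - y*z - x
tr(a^2) = tr(a) * tr(a) - tr(1) = x^2 - 2
tr(a^2 b) = tr(a) * tr(b a) - tr(b) = x*z - y
tr(a b^-1 a) = tr(a^2) * tr(b) - tr(a^2 b) = x^2*y - x*z - y
tr(a b a b) = tr(b a) * tr(b a) - tr(1) = z^2 - 2
tr(a b^-1 a b) = tr(a b a) * tr(b) - tr(a b a b) = x*y*z - y^2 - z^2 + 2
tr(b^-1 a b^-1 a) = tr(a b^-1 a) * tr(b) - tr(a b^-1 a b) = x^2*y^2 - 2*x*y*z + z^2 - 2
tr(a b^-1 a^-1 b^-1) = tr(b^-1 a b^-1) * tr(a) - tr(b^-1 a b^-1 a) = x*y*z - x^2 - z^2 + 2
tr(b^-2 a b^-1 a^-1) = tr(a b^-1 a^-1 b^-1) * tr(b) - tr(a b^-1 a^-1) = x*y^2*z - x^2*y - y*z^2 + y
tr(b^-2 a b^-1) = tr(b^-2 a) * tr(b) - tr(b^-2 a b) = x*y^3 - y^2*z - 2*x*y + z
assemble the triple (tr(r) - 2; tr(r a) - x; tr(r b) - y)

x*y^2*z - x^2*y - y*z^2 + y - 2; x*y^3 - y^2*z - 2*x*y - x + z; x*y*z - x^2 - z^2 - y + 2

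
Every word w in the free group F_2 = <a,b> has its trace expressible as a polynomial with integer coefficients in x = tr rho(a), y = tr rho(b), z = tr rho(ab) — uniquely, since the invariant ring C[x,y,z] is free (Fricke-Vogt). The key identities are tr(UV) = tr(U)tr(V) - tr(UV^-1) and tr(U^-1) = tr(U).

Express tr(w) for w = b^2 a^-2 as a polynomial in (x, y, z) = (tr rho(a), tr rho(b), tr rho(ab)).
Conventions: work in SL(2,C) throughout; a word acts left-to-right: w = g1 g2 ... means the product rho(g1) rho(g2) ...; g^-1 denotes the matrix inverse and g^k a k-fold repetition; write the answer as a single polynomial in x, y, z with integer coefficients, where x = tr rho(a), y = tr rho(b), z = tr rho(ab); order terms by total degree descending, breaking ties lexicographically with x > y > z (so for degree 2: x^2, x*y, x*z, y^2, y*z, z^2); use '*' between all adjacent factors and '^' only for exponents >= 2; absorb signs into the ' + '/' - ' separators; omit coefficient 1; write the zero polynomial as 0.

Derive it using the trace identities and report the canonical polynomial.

trace(b^2) = trace(b) * trace(b) - trace(1) = y^2 - 2
trace(b^2 a) = trace(b) * trace(a b) - trace(a) = y*z - x
reduce: trace(a^-1 b^2) = trace(b^2) * trace(a) - trace(b^2 a) = x*y^2 - y*z - x
so trace(b^2 a^-2) = trace(a^-1 b^2) * trace(a) - trace(a^-1 b^2 a) = x^2*y^2 - x*y*z - x^2 - y^2 + 2

x^2*y^2 - x*y*z - x^2 - y^2 + 2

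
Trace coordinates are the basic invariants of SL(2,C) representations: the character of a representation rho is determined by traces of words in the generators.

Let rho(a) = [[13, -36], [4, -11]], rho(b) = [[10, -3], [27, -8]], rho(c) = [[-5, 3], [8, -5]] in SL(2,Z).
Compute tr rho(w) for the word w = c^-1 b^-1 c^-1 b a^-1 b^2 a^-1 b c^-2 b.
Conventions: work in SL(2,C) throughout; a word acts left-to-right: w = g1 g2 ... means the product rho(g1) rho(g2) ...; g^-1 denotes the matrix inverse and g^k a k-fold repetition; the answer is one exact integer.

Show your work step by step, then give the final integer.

rho(c^-1) = [[-5, -3], [-8, -5]]
... * rho(b^-1) = [[-8, 3], [-27, 10]]  ->  [[121, -45], [199, -74]]
... * rho(c^-1) = [[-5, -3], [-8, -5]]  ->  [[-245, -138], [-403, -227]]
... * rho(b) = [[10, -3], [27, -8]]  ->  [[-6176, 1839], [-10159, 3025]]
... * rho(a^-1) = [[-11, 36], [-4, 13]]  ->  [[60580, -198429], [99649, -326399]]
... * rho(b) = [[10, -3], [27, -8]]  ->  [[-4751783, 1405692], [-7816283, 2312245]]
... * rho(b) = [[10, -3], [27, -8]]  ->  [[-9564146, 3009813], [-15732215, 4950889]]
... * rho(a^-1) = [[-11, 36], [-4, 13]]  ->  [[93166354, -305181687], [153250809, -501998183]]
... * rho(b) = [[10, -3], [27, -8]]  ->  [[-7308242009, 2161954434], [-12021442851, 3556233037]]
... * rho(c^-1) = [[-5, -3], [-8, -5]]  ->  [[19245574573, 11114953857], [31657349959, 18283163368]]
... * rho(c^-1) = [[-5, -3], [-8, -5]]  ->  [[-185147503721, -113311493004], [-304552056739, -186387866717]]
... * rho(b) = [[10, -3], [27, -8]]  ->  [[-4910885348318, 1461934455195], [-8077992968749, 2404759103953]]
tr = -4910885348318 + 2404759103953 = -2506126244365

-2506126244365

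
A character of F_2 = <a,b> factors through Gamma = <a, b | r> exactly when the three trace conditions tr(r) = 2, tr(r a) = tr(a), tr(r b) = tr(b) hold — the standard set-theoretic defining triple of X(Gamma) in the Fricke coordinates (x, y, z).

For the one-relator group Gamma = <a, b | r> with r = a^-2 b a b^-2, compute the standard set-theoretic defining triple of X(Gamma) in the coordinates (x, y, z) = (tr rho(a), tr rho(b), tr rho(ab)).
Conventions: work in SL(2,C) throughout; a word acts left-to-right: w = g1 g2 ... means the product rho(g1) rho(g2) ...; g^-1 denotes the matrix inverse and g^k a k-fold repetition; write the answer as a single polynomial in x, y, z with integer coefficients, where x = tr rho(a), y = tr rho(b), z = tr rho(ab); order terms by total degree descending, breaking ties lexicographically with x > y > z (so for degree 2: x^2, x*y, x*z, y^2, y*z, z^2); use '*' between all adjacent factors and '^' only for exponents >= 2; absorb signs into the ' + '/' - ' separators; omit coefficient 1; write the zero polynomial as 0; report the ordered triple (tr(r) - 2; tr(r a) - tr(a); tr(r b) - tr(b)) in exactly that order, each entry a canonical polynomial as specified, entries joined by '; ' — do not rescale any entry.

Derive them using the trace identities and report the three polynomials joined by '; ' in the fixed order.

-x^2*y^2*z + x^3*y + x*y^3 + x*y*z^2 - 4*x*y + z - 2; -x*y^2*z + x^2*y + y^3 + y*z^2 - x - 3*y; -x^2*y*z + x^3 + x*y^2 + x*z^2 - 3*x - y

and tr(b a b) = tr(b) * tr(a b) - tr(a)   [square of b] = y*z - x
next, tr(b a b a) = tr(b a) * tr(b a) - tr(1)   [split at a repeated b] = z^2 - 2
next, tr(a^-1 b a b) = tr(b a b) * tr(a) - tr(b a b a)   [inverse elimination on a] = x*y*z - x^2 - z^2 + 2
tr(a^-1 b a b^-1) = tr(a^-1 b a) * tr(b) - tr(a^-1 b a b)   [inverse elimination on b] = -x*y*z + x^2 + y^2 + z^2 - 2
tr(b a b^-2 a^-1) = tr(a^-1 b a b^-1) * tr(b) - tr(a^-1 b a)   [inverse elimination on b] = -x*y^2*z + x^2*y + y^3 + y*z^2 - 3*y
next, tr(a b^-1) = tr(a) * tr(b) - tr(a b)   [inverse elimination on b] = x*y - z
and tr(a^-2 b a b^-2) = tr(b a b^-2 a^-1) * tr(a) - tr(b a b^-2)   [inverse elimination on a] = -x^2*y^2*z + x^3*y + x*y^3 + x*y*z^2 - 4*x*y + z
and tr(a^-2 b a b) = tr(b a b a^-1) * tr(a) - tr(b a b) = x^2*y*z - x^3 - x*z^2 - y*z + 3*x
tr(a^-2 b a b^-1) = tr(a^-2 b a) * tr(b) - tr(a^-2 b a b) = -x^2*y*z + x^3 + x*y^2 + x*z^2 - 3*x
assemble the triple (tr(r) - 2; tr(r a) - x; tr(r b) - y)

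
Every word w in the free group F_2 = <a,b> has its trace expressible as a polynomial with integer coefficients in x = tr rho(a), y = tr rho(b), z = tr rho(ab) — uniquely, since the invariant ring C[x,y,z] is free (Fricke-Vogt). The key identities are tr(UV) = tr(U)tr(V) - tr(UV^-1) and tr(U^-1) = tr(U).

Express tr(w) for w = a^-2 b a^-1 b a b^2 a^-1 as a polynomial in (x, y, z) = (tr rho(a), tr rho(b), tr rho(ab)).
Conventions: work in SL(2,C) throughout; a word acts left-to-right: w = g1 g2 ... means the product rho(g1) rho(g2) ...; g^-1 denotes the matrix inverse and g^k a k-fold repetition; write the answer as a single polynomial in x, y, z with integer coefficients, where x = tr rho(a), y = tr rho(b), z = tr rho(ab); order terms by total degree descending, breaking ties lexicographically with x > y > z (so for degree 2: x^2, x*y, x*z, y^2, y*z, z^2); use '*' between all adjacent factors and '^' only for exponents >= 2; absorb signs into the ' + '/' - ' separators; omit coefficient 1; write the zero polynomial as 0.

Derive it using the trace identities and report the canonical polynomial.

x^4*y^3*z - x^5*y^2 - 2*x^3*y^2*z^2 + x^4*y*z - 2*x^2*y^3*z + x^2*y*z^3 + 3*x^3*y^2 + 3*x*y^2*z^2 - 2*x^2*y*z - y*z^3 - 2*x*y^2 - x*z^2 + 2*y*z + x

next, trace(b a b) = trace(b) * trace(a b) - trace(a) = y*z - x
and trace(a b^3) = trace(b) * trace(b a b) - trace(b a) = y^2*z - x*y - z
trace(b^2 a b^2) = trace(b) * trace(a b^3) - trace(a b^2) = y^3*z - x*y^2 - 2*y*z + x
trace(a b a b) = trace(a b) * trace(a b) - trace(1) = z^2 - 2
trace(a b a) = trace(a) * trace(b a) - trace(b) = x*z - y
trace(a b^2 a b) = trace(b) * trace(a b a b) - trace(a b a) = y*z^2 - x*z - y
trace(a^2) = trace(a) * trace(a) - trace(1) = x^2 - 2
trace(a b^2 a) = trace(b) * trace(a^2 b) - trace(a^2) = x*y*z - x^2 - y^2 + 2
trace(b^2 a b^2 a) = trace(b) * trace(a b^2 a b) - trace(a b^2 a) = y^2*z^2 - 2*x*y*z + x^2 - 2
trace(b a b^2 a^-1 b) = trace(b^2 a b^2) * trace(a) - trace(b^2 a b^2 a) = x*y^3*z - x^2*y^2 - y^2*z^2 + 2
and trace(b a b a b^2) = trace(b) * trace(a b a b^2) - trace(a b a b) = y^2*z^2 - x*y*z - y^2 - z^2 + 2
trace(a b a b a b) = trace(b a b a) * trace(b a) - trace(a b) = z^3 - 3*z
next, trace(a b a b a) = trace(a) * trace(b a b a) - trace(b a b) = x*z^2 - y*z - x
and trace(b a b a b^2 a) = trace(b) * trace(a b a b a b) - trace(a b a b a) = y*z^3 - x*z^2 - 2*y*z + x
and trace(b a b^2 a^-1 b a) = trace(b a b a b^2) * trace(a) - trace(b a b a b^2 a) = x*y^2*z^2 - x^2*y*z - y*z^3 - x*y^2 + 2*y*z + x
next, trace(b a^-1 b a b^2 a^-1) = trace(b a b^2 a^-1 b) * trace(a) - trace(b a b^2 a^-1 b a) = x^2*y^3*z - x^3*y^2 - 2*x*y^2*z^2 + x^2*y*z + y*z^3 + x*y^2 - 2*y*z + x
trace(b a^-1 b a b^2) = trace(b a b^3) * trace(a) - trace(b a b^3 a) = x*y^3*z - x^2*y^2 - y^2*z^2 - x*y*z + x^2 + y^2 + z^2 - 2
next, trace(a^-1 b a^-1 b a b^2 a^-1) = trace(b a^-1 b a b^2 a^-1) * trace(a) - trace(b a^-1 b a b^2) = x^3*y^3*z - x^4*y^2 - 2*x^2*y^2*z^2 + x^3*y*z - x*y^3*z + x*y*z^3 + 2*x^2*y^2 + y^2*z^2 - x*y*z - y^2 - z^2 + 2
trace(a^-2 b a^-1 b a b^2 a^-1) = trace(a^-1 b a^-1 b a b^2 a^-1) * trace(a) - trace(a^-1 b a^-1 b a b^2) = x^4*y^3*z - x^5*y^2 - 2*x^3*y^2*z^2 + x^4*y*z - 2*x^2*y^3*z + x^2*y*z^3 + 3*x^3*y^2 + 3*x*y^2*z^2 - 2*x^2*y*z - y*z^3 - 2*x*y^2 - x*z^2 + 2*y*z + x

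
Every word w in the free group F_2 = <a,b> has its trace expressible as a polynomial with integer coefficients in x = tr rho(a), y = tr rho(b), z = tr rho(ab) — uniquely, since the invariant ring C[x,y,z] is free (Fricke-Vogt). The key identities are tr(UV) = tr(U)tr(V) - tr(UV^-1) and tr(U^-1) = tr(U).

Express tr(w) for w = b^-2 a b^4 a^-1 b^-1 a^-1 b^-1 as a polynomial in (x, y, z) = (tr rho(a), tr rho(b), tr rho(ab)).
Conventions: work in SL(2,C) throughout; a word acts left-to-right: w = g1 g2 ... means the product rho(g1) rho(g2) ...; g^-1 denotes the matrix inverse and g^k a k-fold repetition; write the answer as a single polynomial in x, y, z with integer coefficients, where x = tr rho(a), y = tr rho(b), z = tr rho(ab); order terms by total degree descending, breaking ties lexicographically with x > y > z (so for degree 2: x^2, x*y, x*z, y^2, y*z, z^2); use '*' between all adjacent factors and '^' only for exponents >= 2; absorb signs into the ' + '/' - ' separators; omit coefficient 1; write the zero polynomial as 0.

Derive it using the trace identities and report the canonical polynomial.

use: tr(a b^2) = tr(b) tr(a b) - tr(a) = y*z - x
apply: tr(a b^3) = tr(b) tr(a b^2) - tr(a b) = y^2*z - x*y - z
apply: tr(b^2) = tr(b) tr(b) - tr(1) = y^2 - 2
use: tr(a^2 b^2) = tr(a) tr(b^2 a) - tr(b^2) = x*y*z - x^2 - y^2 + 2
tr(a^2 b) = tr(a) tr(b a) - tr(b) = x*z - y
tr(a^2 b^3) = tr(b) tr(a^2 b^2) - tr(a^2 b) = x*y^2*z - x^2*y - y^3 - x*z + 3*y
apply: tr(a b^4 a) = tr(b) tr(a^2 b^3) - tr(a^2 b^2) = x*y^3*z - x^2*y^2 - y^4 - 2*x*y*z + x^2 + 4*y^2 - 2
tr(a b a b) = tr(a b) tr(a b) - tr(1) = z^2 - 2
use: tr(a b a b^2) = tr(b) tr(a b a b) - tr(a b a) = y*z^2 - x*z - y
tr(b a b a b^2) = tr(b) tr(a b a b^2) - tr(a b a b) = y^2*z^2 - x*y*z - y^2 - z^2 + 2
tr(a b^4 a b) = tr(b) tr(b a b a b^2) - tr(b a b a b) = y^3*z^2 - x*y^2*z - y^3 - 2*y*z^2 + x*z + 3*y
apply: tr(b^-1 a b^4 a) = tr(a b^4 a) tr(b) - tr(a b^4 a b) = x*y^4*z - x^2*y^3 - y^5 - y^3*z^2 - x*y^2*z + x^2*y + 5*y^3 + 2*y*z^2 - x*z - 5*y
apply: tr(b^-1 a b^4 a^-1) = tr(b^-1 a b^4) tr(a) - tr(b^-1 a b^4 a) = -x*y^4*z + x^2*y^3 + y^5 + y^3*z^2 + 2*x*y^2*z - 2*x^2*y - 5*y^3 - 2*y*z^2 + 5*y
use: tr(b^-1 a b^4 a^-2) = tr(b^-1 a b^4 a^-1) tr(a) - tr(b^-1 a b^4) = -x^2*y^4*z + x^3*y^3 + x*y^5 + x*y^3*z^2 + 2*x^2*y^2*z - 2*x^3*y - 5*x*y^3 - 2*x*y*z^2 - y^2*z + 6*x*y + z
tr(b^3) = tr(b) tr(b^2) - tr(b) = y^3 - 3*y
use: tr(b^4) = tr(b) tr(b^3) - tr(b^2) = y^4 - 4*y^2 + 2
tr(b^4 a) = tr(b) tr(b^2 a b) - tr(b^2 a) = y^3*z - x*y^2 - 2*y*z + x
tr(b^4 a^-1) = tr(b^4) tr(a) - tr(b^4 a) = x*y^4 - y^3*z - 3*x*y^2 + 2*y*z + x
tr(a^-1 b^-2 a b^4 a^-1) = tr(b^-1 a b^4 a^-2) tr(b) - tr(b^-1 a b^4 a^-2 b) = -x^2*y^5*z + x^3*y^4 + x*y^6 + x*y^4*z^2 + 2*x^2*y^3*z - 2*x^3*y^2 - 6*x*y^4 - 2*x*y^2*z^2 + 9*x*y^2 - y*z - x
tr(b^5 a) = tr(b) tr(b a b^3) - tr(b a b^2) = y^4*z - x*y^3 - 3*y^2*z + 2*x*y + z
tr(b^5) = tr(b) tr(b^4) - tr(b^3) = y^5 - 5*y^3 + 5*y
tr(a b^5 a) = tr(a) tr(b^5 a) - tr(b^5) = x*y^4*z - x^2*y^3 - y^5 - 3*x*y^2*z + 2*x^2*y + 5*y^3 + x*z - 5*y
apply: tr(a b^5 a b) = tr(b) tr(b^3 a b a b) - tr(b^3 a b a) = y^4*z^2 - x*y^3*z - y^4 - 3*y^2*z^2 + 2*x*y*z + 4*y^2 + z^2 - 2
tr(b^-1 a b^5 a) = tr(a b^5 a) tr(b) - tr(a b^5 a b) = x*y^5*z - x^2*y^4 - y^6 - y^4*z^2 - 2*x*y^3*z + 2*x^2*y^2 + 6*y^4 + 3*y^2*z^2 - x*y*z - 9*y^2 - z^2 + 2
tr(b a b^-2 a b^4) = tr(b^-1 a b^5 a) tr(b) - tr(b^-1 a b^5 a b) = x*y^6*z - x^2*y^5 - y^7 - y^5*z^2 - 3*x*y^4*z + 3*x^2*y^3 + 7*y^5 + 3*y^3*z^2 + 2*x*y^2*z - 2*x^2*y - 14*y^3 - y*z^2 - x*z + 7*y
apply: tr(a b^4 a b a) = tr(a) tr(b^4 a b a) - tr(b^4 a b) = x*y^3*z^2 - x^2*y^2*z - y^4*z - 2*x*y*z^2 + x^2*z + 3*y^2*z + x*y - z
use: tr(a b a b a b) = tr(b a b a) tr(b a) - tr(a b) = z^3 - 3*z
use: tr(a b a b a) = tr(a) tr(b a b a) - tr(b a b) = x*z^2 - y*z - x
tr(b a b a b a b) = tr(b) tr(a b a b a b) - tr(a b a b a) = y*z^3 - x*z^2 - 2*y*z + x
tr(b a b a b a b^2) = tr(b) tr(b a b a b a b) - tr(b a b a b a) = y^2*z^3 - x*y*z^2 - 2*y^2*z - z^3 + x*y + 3*z
tr(a b^4 a b a b) = tr(b) tr(b a b a b a b^2) - tr(b a b a b a b) = y^3*z^3 - x*y^2*z^2 - 2*y^3*z - 2*y*z^3 + x*y^2 + x*z^2 + 5*y*z - x
tr(b^-1 a b^4 a b a) = tr(a b^4 a b a) tr(b) - tr(a b^4 a b a b) = x*y^4*z^2 - x^2*y^3*z - y^5*z - y^3*z^3 - x*y^2*z^2 + x^2*y*z + 5*y^3*z + 2*y*z^3 - x*z^2 - 6*y*z + x
tr(b a b^-2 a b^4 a) = tr(b^-1 a b^4 a b a) tr(b) - tr(b^-1 a b^4 a b a b) = x*y^5*z^2 - x^2*y^4*z - y^6*z - y^4*z^3 - 2*x*y^3*z^2 + 2*x^2*y^2*z + 6*y^4*z + 2*y^2*z^3 + x*y*z^2 - x^2*z - 9*y^2*z + z
tr(b^-2 a b^4 a^-1 b a) = tr(b a b^-2 a b^4) tr(a) - tr(b a b^-2 a b^4 a) = x^2*y^6*z - x^3*y^5 - x*y^7 - 2*x*y^5*z^2 - 2*x^2*y^4*z + y^6*z + y^4*z^3 + 3*x^3*y^3 + 7*x*y^5 + 5*x*y^3*z^2 - 6*y^4*z - 2*y^2*z^3 - 2*x^3*y - 14*x*y^3 - 2*x*y*z^2 + 9*y^2*z + 7*x*y - z
apply: tr(a^-1 b^-2 a b^4 a^-1 b) = tr(b^-2 a b^4 a^-1 b) tr(a) - tr(b^-2 a b^4 a^-1 b a) = -x^2*y^6*z + x^3*y^5 + x*y^7 + 2*x*y^5*z^2 + x^2*y^4*z - y^6*z - y^4*z^3 - 2*x^3*y^3 - 6*x*y^5 - 4*x*y^3*z^2 + 2*x^2*y^2*z + 6*y^4*z + 2*y^2*z^3 + 9*x*y^3 - 9*y^2*z - 2*x*y + z
tr(a b^4 a^-1 b^-1 a^-1 b^-2) = tr(a^-1 b^-2 a b^4 a^-1) tr(b) - tr(a^-1 b^-2 a b^4 a^-1 b) = -x*y^5*z^2 + x^2*y^4*z + y^6*z + y^4*z^3 + 2*x*y^3*z^2 - 2*x^2*y^2*z - 6*y^4*z - 2*y^2*z^3 + 8*y^2*z + x*y - z
tr(b^3 a^-1) = tr(b^3) tr(a) - tr(b^3 a) = x*y^3 - y^2*z - 2*x*y + z
apply: tr(b a b^4 a^-1) = tr(b a b^4) tr(a) - tr(b a b^4 a) = x*y^4*z - x^2*y^3 - y^3*z^2 - 2*x*y^2*z + 2*x^2*y + y^3 + 2*y*z^2 - 3*y
use: tr(a^-1 b a b^4 a^-1) = tr(b a b^4 a^-1) tr(a) - tr(b a b^4) = x^2*y^4*z - x^3*y^3 - x*y^3*z^2 - 2*x^2*y^2*z - y^4*z + 2*x^3*y + 2*x*y^3 + 2*x*y*z^2 + 3*y^2*z - 5*x*y - z
tr(b^2 a b^4) = tr(b) tr(b^4 a b) - tr(b^4 a) = y^5*z - x*y^4 - 4*y^3*z + 3*x*y^2 + 3*y*z - x
tr(b^2 a b^2 a b) = tr(b) tr(a b^3 a b) - tr(a b^3 a) = y^3*z^2 - 2*x*y^2*z + x^2*y - y*z^2 + x*z - y
apply: tr(b^2 a b^2 a) = tr(b) tr(a b^2 a b) - tr(a b^2 a) = y^2*z^2 - 2*x*y*z + x^2 - 2
tr(b^2 a b^4 a) = tr(b) tr(b^2 a b^2 a b) - tr(b^2 a b^2 a) = y^4*z^2 - 2*x*y^3*z + x^2*y^2 - 2*y^2*z^2 + 3*x*y*z - x^2 - y^2 + 2
apply: tr(b a b^4 a^-1 b) = tr(b^2 a b^4) tr(a) - tr(b^2 a b^4 a) = x*y^5*z - x^2*y^4 - y^4*z^2 - 2*x*y^3*z + 2*x^2*y^2 + 2*y^2*z^2 + y^2 - 2
tr(b a b^4 a^-1 b a) = tr(b a b a b^4) tr(a) - tr(b a b a b^4 a) = x*y^4*z^2 - x^2*y^3*z - y^3*z^3 - x*y^4 - 2*x*y^2*z^2 + 2*x^2*y*z + 2*y^3*z + 2*y*z^3 + 3*x*y^2 - 5*y*z - x
apply: tr(a^-1 b a b^4 a^-1 b) = tr(b a b^4 a^-1 b) tr(a) - tr(b a b^4 a^-1 b a) = x^2*y^5*z - x^3*y^4 - 2*x*y^4*z^2 - x^2*y^3*z + y^3*z^3 + 2*x^3*y^2 + x*y^4 + 4*x*y^2*z^2 - 2*x^2*y*z - 2*y^3*z - 2*y*z^3 - 2*x*y^2 + 5*y*z - x
apply: tr(a b^4 a^-1 b^-1 a^-1 b) = tr(a^-1 b a b^4 a^-1) tr(b) - tr(a^-1 b a b^4 a^-1 b) = x*y^4*z^2 - x^2*y^3*z - y^5*z - y^3*z^3 + x*y^4 - 2*x*y^2*z^2 + 2*x^2*y*z + 5*y^3*z + 2*y*z^3 - 3*x*y^2 - 6*y*z + x
tr(a b^4 a^-1 b^-1 a^-1 b^-1) = tr(a b^4 a^-1 b^-1 a^-1) tr(b) - tr(a b^4 a^-1 b^-1 a^-1 b) = -x*y^4*z^2 + x^2*y^3*z + y^5*z + y^3*z^3 + 2*x*y^2*z^2 - 2*x^2*y*z - 6*y^3*z - 2*y*z^3 + x*y^2 + 7*y*z - x
apply: tr(b^-2 a b^4 a^-1 b^-1 a^-1 b^-1) = tr(a b^4 a^-1 b^-1 a^-1 b^-2) tr(b) - tr(a b^4 a^-1 b^-1 a^-1 b^-1) = -x*y^6*z^2 + x^2*y^5*z + y^7*z + y^5*z^3 + 3*x*y^4*z^2 - 3*x^2*y^3*z - 7*y^5*z - 3*y^3*z^3 - 2*x*y^2*z^2 + 2*x^2*y*z + 14*y^3*z + 2*y*z^3 - 8*y*z + x

-x*y^6*z^2 + x^2*y^5*z + y^7*z + y^5*z^3 + 3*x*y^4*z^2 - 3*x^2*y^3*z - 7*y^5*z - 3*y^3*z^3 - 2*x*y^2*z^2 + 2*x^2*y*z + 14*y^3*z + 2*y*z^3 - 8*y*z + x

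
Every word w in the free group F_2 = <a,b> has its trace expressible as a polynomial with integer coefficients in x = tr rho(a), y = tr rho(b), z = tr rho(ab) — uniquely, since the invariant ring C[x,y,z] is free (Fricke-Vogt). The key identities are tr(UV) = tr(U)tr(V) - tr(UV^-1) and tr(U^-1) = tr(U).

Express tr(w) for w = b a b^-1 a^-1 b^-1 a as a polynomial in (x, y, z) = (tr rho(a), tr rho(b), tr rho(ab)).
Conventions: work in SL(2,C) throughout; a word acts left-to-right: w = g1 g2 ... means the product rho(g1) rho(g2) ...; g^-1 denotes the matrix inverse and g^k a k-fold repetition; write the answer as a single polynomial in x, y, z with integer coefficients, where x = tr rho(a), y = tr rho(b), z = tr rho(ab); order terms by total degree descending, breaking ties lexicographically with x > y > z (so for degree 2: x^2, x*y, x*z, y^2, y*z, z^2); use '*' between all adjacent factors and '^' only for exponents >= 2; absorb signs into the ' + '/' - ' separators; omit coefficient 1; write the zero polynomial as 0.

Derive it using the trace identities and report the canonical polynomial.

x*y*z^2 - x^2*z - y^2*z - z^3 + x*y + 3*z

next, tr(a b a) = tr(a)*tr(b a) - tr(b)  (reduce the a square) = x*z - y
next, tr(a b a b) = tr(b a)*tr(b a) - tr(1)  (split on b) = z^2 - 2
next, tr(a b a b^-1) = tr(a b a)*tr(b) - tr(a b a b)  (eliminate b^-1) = x*y*z - y^2 - z^2 + 2
next, tr(b^-1 a b a b^-1) = tr(a b a b^-1)*tr(b) - tr(a b a)  (eliminate b^-1) = x*y^2*z - y^3 - y*z^2 - x*z + 3*y
next, tr(a^2 b a) = tr(a)*tr(b a^2) - tr(b a)  (reduce the a square) = x^2*z - x*y - z
next, tr(b a b) = tr(b)*tr(a b) - tr(a)  (reduce the b square) = y*z - x
tr(a^2 b a b) = tr(a)*tr(b a b a) - tr(b a b)  (reduce the a square) = x*z^2 - y*z - x
next, tr(a b a b^-1 a) = tr(a^2 b a)*tr(b) - tr(a^2 b a b)  (eliminate b^-1) = x^2*y*z - x*y^2 - x*z^2 + x
and tr(a b a b a b) = tr(b a)*tr(b a b a) - tr(b^-1 a^-1)  (split on b) = z^3 - 3*z
and tr(a b a b^-1 a b) = tr(a b a b a)*tr(b) - tr(a b a b a b)  (eliminate b^-1) = x*y*z^2 - y^2*z - z^3 - x*y + 3*z
tr(b^-1 a b a b^-1 a) = tr(a b a b^-1 a)*tr(b) - tr(a b a b^-1 a b)  (eliminate b^-1) = x^2*y^2*z - x*y^3 - 2*x*y*z^2 + y^2*z + z^3 + 2*x*y - 3*z
tr(b a b^-1 a^-1 b^-1 a) = tr(b^-1 a b a b^-1)*tr(a) - tr(b^-1 a b a b^-1 a)  (eliminate a^-1) = x*y*z^2 - x^2*z - y^2*z - z^3 + x*y + 3*z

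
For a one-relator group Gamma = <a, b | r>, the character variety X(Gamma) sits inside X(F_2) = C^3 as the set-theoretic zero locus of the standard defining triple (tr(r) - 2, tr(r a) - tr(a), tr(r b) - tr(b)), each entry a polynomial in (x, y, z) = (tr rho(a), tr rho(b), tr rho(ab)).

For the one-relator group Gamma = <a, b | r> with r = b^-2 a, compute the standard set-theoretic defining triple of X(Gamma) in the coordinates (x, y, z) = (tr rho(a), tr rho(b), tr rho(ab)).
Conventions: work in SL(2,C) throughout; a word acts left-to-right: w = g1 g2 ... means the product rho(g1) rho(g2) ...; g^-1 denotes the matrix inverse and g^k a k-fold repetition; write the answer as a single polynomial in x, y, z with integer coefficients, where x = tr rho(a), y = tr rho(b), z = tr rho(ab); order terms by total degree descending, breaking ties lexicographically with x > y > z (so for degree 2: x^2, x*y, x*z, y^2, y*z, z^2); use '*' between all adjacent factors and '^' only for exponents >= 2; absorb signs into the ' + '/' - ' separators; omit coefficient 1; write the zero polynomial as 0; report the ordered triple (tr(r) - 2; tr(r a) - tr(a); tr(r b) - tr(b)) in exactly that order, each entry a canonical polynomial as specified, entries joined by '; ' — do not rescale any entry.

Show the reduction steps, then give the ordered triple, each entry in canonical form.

tr(a b^-1) = tr(a)*tr(b) - tr(a b)  (eliminate b^-1) = x*y - z
tr(b^-2 a) = tr(a b^-1)*tr(b) - tr(a)  (eliminate b^-1) = x*y^2 - y*z - x
tr(a^2) = tr(a)*tr(a) - tr(1)  (reduce the a square) = x^2 - 2
tr(a^2 b) = tr(a)*tr(b a) - tr(b)  (reduce the a square) = x*z - y
tr(b^-1 a^2) = tr(a^2)*tr(b) - tr(a^2 b)  (eliminate b^-1) = x^2*y - x*z - y
tr(b^-2 a^2) = tr(b^-1 a^2)*tr(b) - tr(b^-1 a^2 b)  (eliminate b^-1) = x^2*y^2 - x*y*z - x^2 - y^2 + 2
assemble the triple (tr(r) - 2; tr(r a) - x; tr(r b) - y)

x*y^2 - y*z - x - 2; x^2*y^2 - x*y*z - x^2 - y^2 - x + 2; x*y - y - z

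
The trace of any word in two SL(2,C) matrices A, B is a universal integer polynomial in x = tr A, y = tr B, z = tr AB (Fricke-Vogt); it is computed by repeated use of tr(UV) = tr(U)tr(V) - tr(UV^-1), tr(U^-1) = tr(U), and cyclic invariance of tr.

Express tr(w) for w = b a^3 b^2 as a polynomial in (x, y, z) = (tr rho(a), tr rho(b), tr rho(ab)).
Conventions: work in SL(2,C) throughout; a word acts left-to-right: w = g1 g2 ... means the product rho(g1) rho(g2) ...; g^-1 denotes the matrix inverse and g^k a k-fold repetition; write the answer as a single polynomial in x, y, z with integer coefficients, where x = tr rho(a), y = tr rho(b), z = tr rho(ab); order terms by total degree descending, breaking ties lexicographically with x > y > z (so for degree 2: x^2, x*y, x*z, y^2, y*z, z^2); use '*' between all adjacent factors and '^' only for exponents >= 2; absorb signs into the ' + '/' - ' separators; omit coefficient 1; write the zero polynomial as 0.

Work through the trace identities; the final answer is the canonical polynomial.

x^2*y^2*z - x^3*y - x*y^3 - x^2*z - y^2*z + 4*x*y + z

tr(b^2 a) = tr(b)*tr(a b) - tr(a) = y*z - x
tr(b^2) = tr(b)*tr(b) - tr(1) = y^2 - 2
tr(a b^2 a) = tr(a)*tr(b^2 a) - tr(b^2) = x*y*z - x^2 - y^2 + 2
tr(b a^3 b) = tr(a)*tr(a b^2 a) - tr(a b^2) = x^2*y*z - x^3 - x*y^2 - y*z + 3*x
tr(b a^2) = tr(a)*tr(b a) - tr(b) = x*z - y
tr(b a^3) = tr(a)*tr(b a^2) - tr(b a) = x^2*z - x*y - z
tr(b a^3 b^2) = tr(b)*tr(b a^3 b) - tr(b a^3) = x^2*y^2*z - x^3*y - x*y^3 - x^2*z - y^2*z + 4*x*y + z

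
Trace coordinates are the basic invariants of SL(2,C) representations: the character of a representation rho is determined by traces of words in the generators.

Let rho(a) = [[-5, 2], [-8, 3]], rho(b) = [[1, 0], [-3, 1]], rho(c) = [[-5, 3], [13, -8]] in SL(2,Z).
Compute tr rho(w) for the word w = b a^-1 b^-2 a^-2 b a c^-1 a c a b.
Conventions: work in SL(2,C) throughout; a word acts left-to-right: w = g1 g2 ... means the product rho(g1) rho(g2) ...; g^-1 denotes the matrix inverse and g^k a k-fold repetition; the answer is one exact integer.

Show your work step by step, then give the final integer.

-135648

rho(b) = [[1, 0], [-3, 1]]
... * rho(a^-1) = [[3, -2], [8, -5]]  ->  [[3, -2], [-1, 1]]
... * rho(b^-1) = [[1, 0], [3, 1]]  ->  [[-3, -2], [2, 1]]
... * rho(b^-1) = [[1, 0], [3, 1]]  ->  [[-9, -2], [5, 1]]
... * rho(a^-1) = [[3, -2], [8, -5]]  ->  [[-43, 28], [23, -15]]
... * rho(a^-1) = [[3, -2], [8, -5]]  ->  [[95, -54], [-51, 29]]
... * rho(b) = [[1, 0], [-3, 1]]  ->  [[257, -54], [-138, 29]]
... * rho(a) = [[-5, 2], [-8, 3]]  ->  [[-853, 352], [458, -189]]
... * rho(c^-1) = [[-8, -3], [-13, -5]]  ->  [[2248, 799], [-1207, -429]]
... * rho(a) = [[-5, 2], [-8, 3]]  ->  [[-17632, 6893], [9467, -3701]]
... * rho(c) = [[-5, 3], [13, -8]]  ->  [[177769, -108040], [-95448, 58009]]
... * rho(a) = [[-5, 2], [-8, 3]]  ->  [[-24525, 31418], [13168, -16869]]
... * rho(b) = [[1, 0], [-3, 1]]  ->  [[-118779, 31418], [63775, -16869]]
tr = -118779 + -16869 = -135648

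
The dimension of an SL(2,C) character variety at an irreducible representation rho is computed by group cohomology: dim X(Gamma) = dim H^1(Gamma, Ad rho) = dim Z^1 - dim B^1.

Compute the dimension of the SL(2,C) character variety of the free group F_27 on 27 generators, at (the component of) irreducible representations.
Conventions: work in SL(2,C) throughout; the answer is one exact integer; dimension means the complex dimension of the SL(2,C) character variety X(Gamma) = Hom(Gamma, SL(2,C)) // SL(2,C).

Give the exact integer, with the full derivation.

78

The free group F_27: 27 generators, no relators.
So Z^1 = (sl_2)^27 in full: dim Z^1 = 81.
At an irreducible rho the centralizer of the image in sl_2 is 0, so the coboundary map sl_2 -> Z^1 is injective: dim B^1 = 3.
Therefore dim X = 81 - 3 = 78.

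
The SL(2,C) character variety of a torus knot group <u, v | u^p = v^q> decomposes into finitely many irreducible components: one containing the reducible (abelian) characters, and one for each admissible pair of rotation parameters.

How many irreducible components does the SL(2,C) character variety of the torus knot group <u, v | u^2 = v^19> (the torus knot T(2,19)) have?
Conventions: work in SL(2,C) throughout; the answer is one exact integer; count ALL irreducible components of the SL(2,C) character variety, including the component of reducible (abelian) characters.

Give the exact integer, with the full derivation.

10

In the torus knot group T(2,19), u^2 = v^19 is central, so an irreducible representation sends it to +I or -I (Schur).
This locks tr(u) to 2*cos(pi*alpha/2), alpha in 1..1, and tr(v) to 2*cos(pi*beta/19), beta in 1..18, on each component of irreducible characters.
The two central values (-1)^alpha I and (-1)^beta I must be the same matrix, so alpha and beta share a parity.
Enumerate parity-matched pairs: 1*9 odd-odd plus 0*9 even-even gives 9.
components with irreducible characters: 9; plus the single component of reducible (abelian) characters: total 10.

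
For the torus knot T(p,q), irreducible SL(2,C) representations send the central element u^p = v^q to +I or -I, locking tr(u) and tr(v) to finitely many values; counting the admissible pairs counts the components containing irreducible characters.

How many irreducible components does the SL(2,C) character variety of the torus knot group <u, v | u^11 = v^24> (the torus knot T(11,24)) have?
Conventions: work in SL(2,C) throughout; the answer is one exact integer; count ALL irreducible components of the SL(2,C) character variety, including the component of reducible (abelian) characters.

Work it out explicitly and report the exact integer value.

116

Gamma = < u, v | u^11 = v^24 > (torus knot T(11,24)); the central element u^11 = v^24 acts as +I or -I in any irreducible SL(2,C) representation.
On an irreducible component, tr(u) is locked at 2*cos(pi*alpha/11) for some alpha in 1..10, and tr(v) at 2*cos(pi*beta/24) for some beta in 1..23.
u^11 = (-1)^alpha I and v^24 = (-1)^beta I must agree, so alpha and beta have equal parity.
Enumerate parity-matched pairs: 5*12 odd-odd plus 5*11 even-even gives 115.
components with irreducible characters: 115; plus the single component of reducible (abelian) characters: total 116.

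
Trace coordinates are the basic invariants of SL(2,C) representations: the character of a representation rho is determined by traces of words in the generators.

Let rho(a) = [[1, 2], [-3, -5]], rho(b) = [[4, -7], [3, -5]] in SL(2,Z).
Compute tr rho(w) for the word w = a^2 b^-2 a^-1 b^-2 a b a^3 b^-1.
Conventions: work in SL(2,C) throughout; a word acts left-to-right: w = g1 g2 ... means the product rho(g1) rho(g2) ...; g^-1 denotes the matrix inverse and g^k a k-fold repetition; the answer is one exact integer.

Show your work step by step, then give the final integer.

rho(a) = [[1, 2], [-3, -5]]
... * rho(a) = [[1, 2], [-3, -5]]  ->  [[-5, -8], [12, 19]]
... * rho(b^-1) = [[-5, 7], [-3, 4]]  ->  [[49, -67], [-117, 160]]
... * rho(b^-1) = [[-5, 7], [-3, 4]]  ->  [[-44, 75], [105, -179]]
... * rho(a^-1) = [[-5, -2], [3, 1]]  ->  [[445, 163], [-1062, -389]]
... * rho(b^-1) = [[-5, 7], [-3, 4]]  ->  [[-2714, 3767], [6477, -8990]]
... * rho(b^-1) = [[-5, 7], [-3, 4]]  ->  [[2269, -3930], [-5415, 9379]]
... * rho(a) = [[1, 2], [-3, -5]]  ->  [[14059, 24188], [-33552, -57725]]
... * rho(b) = [[4, -7], [3, -5]]  ->  [[128800, -219353], [-307383, 523489]]
... * rho(a) = [[1, 2], [-3, -5]]  ->  [[786859, 1354365], [-1877850, -3232211]]
... * rho(a) = [[1, 2], [-3, -5]]  ->  [[-3276236, -5198107], [7818783, 12405355]]
... * rho(a) = [[1, 2], [-3, -5]]  ->  [[12318085, 19438063], [-29397282, -46389209]]
... * rho(b^-1) = [[-5, 7], [-3, 4]]  ->  [[-119904614, 163978847], [286154037, -391337810]]
tr = -119904614 + -391337810 = -511242424

-511242424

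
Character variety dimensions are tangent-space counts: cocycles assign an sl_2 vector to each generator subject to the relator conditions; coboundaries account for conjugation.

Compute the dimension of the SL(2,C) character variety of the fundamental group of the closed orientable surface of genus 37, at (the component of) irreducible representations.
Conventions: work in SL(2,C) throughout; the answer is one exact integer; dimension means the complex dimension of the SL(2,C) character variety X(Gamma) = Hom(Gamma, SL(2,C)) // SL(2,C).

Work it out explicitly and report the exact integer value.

pi_1 of the closed genus-37 surface has 74 generators bound by the single product-of-commutators relator.
A cocycle assigns one sl_2 vector per generator subject to the relator condition d_2(z) = 0: dim of the unconstrained space is 3*2g = 222.
H^2 = coker(d_2) is dual to H^0 = 0 at irreducible rho (Poincare duality), so d_2 is onto: dim Z^1 = 219.
Coboundaries contribute dim B^1 = 3 (injective at irreducible rho).
dim X = dim H^1 = 219 - 3 = 216.

216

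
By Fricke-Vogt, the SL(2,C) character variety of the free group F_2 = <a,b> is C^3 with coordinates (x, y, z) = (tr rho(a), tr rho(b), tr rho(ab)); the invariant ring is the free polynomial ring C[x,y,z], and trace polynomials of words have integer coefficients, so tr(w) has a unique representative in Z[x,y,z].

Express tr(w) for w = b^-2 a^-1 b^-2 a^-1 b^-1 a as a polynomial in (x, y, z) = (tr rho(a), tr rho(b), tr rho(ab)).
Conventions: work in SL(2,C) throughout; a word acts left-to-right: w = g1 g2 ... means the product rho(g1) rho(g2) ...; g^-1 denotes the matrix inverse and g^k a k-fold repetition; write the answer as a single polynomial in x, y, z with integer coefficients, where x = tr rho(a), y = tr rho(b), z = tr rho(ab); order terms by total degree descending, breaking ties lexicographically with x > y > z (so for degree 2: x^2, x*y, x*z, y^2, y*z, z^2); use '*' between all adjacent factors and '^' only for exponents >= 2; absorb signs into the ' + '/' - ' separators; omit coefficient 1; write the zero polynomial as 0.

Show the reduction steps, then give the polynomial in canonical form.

tr(a^-1) = tr(a) = x
tr(a^-1 b) = tr(b)*tr(a) - tr(b a) = x*y - z
tr(b^-1 a^-1) = tr(a^-1)*tr(b) - tr(a^-1 b) = z
tr(b^-1 a^-1 b^-1) = tr(b^-1 a^-1)*tr(b) - tr(b^-1 a^-1 b) = y*z - x
tr(a b a b) = tr(b a)*tr(b a) - tr(1) = z^2 - 2
tr(a b a) = tr(a)*tr(b a) - tr(b) = x*z - y
tr(b a b a b) = tr(b)*tr(a b a b) - tr(a b a) = y*z^2 - x*z - y
tr(b a b a b a) = tr(b a)*tr(b a b a) - tr(b^-1 a^-1) = z^3 - 3*z
tr(a^-1 b a b a b) = tr(b a b a b)*tr(a) - tr(b a b a b a) = x*y*z^2 - x^2*z - z^3 - x*y + 3*z
tr(b^-1 a^-1 b a b a) = tr(a^-1 b a b a)*tr(b) - tr(a^-1 b a b a b) = -x*y*z^2 + x^2*z + y^2*z + z^3 - 3*z
tr(a^-1 b^-1 a^-1 b a b) = tr(b^-1 a^-1 b a b)*tr(a) - tr(b^-1 a^-1 b a b a) = x*y*z^2 - x^2*z - y^2*z - z^3 + x*y + 3*z
tr(a b^-1 a^-1 b^-1 a^-1 b) = tr(a^-1 b^-1 a^-1 b a)*tr(b) - tr(a^-1 b^-1 a^-1 b a b) = -x*y*z^2 + x^2*z + y^2*z + z^3 - 3*z
tr(a^-1 b^-1 a b^-1 a^-1 b^-1) = tr(a b^-1 a^-1 b^-1 a^-1)*tr(b) - tr(a b^-1 a^-1 b^-1 a^-1 b) = x*y*z^2 - x^2*z - z^3 - x*y + 3*z
tr(a^-1 b a b) = tr(b a b)*tr(a) - tr(b a b a) = x*y*z - x^2 - z^2 + 2
tr(a^-1 b a b^-1) = tr(a^-1 b a)*tr(b) - tr(a^-1 b a b) = -x*y*z + x^2 + y^2 + z^2 - 2
tr(a b^-1 a^-2 b) = tr(a^-1 b a b^-1)*tr(a) - tr(a^-1 b a b^-1 a) = -x^2*y*z + x^3 + x*y^2 + x*z^2 - 3*x
tr(a^-1 b^-1 a b^-1 a^-1) = tr(a b^-1 a^-2)*tr(b) - tr(a b^-1 a^-2 b) = x^2*y*z - x^3 - x*y^2 - x*z^2 + y*z + 3*x
tr(a^-1 b^-2 a^-1 b^-1 a b^-1) = tr(a^-1 b^-1 a b^-1 a^-1 b^-1)*tr(b) - tr(a^-1 b^-1 a b^-1 a^-1) = x*y^2*z^2 - 2*x^2*y*z - y*z^3 + x^3 + x*z^2 + 2*y*z - 3*x
tr(b^-2 a^-1 b^-1) = tr(a^-1 b^-2)*tr(b) - tr(a^-1 b^-1) = y^2*z - x*y - z
tr(b^-2 a^-1 b^-2 a^-1 b^-1 a) = tr(a^-1 b^-2 a^-1 b^-1 a b^-1)*tr(b) - tr(a^-1 b^-2 a^-1 b^-1 a) = x*y^3*z^2 - 2*x^2*y^2*z - y^2*z^3 + x^3*y + x*y*z^2 + y^2*z - 2*x*y + z

x*y^3*z^2 - 2*x^2*y^2*z - y^2*z^3 + x^3*y + x*y*z^2 + y^2*z - 2*x*y + z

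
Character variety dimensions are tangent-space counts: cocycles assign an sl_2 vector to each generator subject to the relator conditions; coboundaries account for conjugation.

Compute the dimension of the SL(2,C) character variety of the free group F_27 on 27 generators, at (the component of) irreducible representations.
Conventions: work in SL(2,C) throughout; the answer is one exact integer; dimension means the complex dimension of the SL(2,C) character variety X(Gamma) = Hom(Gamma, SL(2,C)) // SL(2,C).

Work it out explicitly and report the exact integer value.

78

Gamma = F_27 has 27 generators and no relators.
A cocycle picks one sl_2 vector per generator freely, giving dim Z^1 = 3*27 = 81.
Irreducibility makes the coboundary map sl_2 -> Z^1 injective (trivial centralizer), so dim B^1 = 3.
dim X = dim H^1 = dim Z^1 - dim B^1 = 81 - 3 = 78.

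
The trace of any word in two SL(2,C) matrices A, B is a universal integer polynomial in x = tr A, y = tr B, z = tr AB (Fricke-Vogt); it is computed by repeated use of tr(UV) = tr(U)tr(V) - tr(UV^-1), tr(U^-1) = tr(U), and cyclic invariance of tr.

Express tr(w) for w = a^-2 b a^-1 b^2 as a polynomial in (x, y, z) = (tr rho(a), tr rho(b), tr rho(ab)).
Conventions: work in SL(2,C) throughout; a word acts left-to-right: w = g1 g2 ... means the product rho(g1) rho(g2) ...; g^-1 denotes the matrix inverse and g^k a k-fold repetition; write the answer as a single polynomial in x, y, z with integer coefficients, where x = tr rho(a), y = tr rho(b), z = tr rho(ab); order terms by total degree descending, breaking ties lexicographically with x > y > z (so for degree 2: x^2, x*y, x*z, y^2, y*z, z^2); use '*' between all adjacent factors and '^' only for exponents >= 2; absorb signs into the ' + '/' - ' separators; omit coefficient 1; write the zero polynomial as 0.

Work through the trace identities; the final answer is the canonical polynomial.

x^3*y^3 - 2*x^2*y^2*z - x^3*y - x*y^3 + x*y*z^2 + x^2*z + y^2*z + x*y - z

tr(b^2) = tr(b) * tr(b) - tr(1) = y^2 - 2
tr(b^3) = tr(b) * tr(b^2) - tr(b) = y^3 - 3*y
use: tr(b a b) = tr(b) * tr(a b) - tr(a) = y*z - x
apply: tr(b^3 a) = tr(b) * tr(b a b) - tr(b a) = y^2*z - x*y - z
use: tr(b^2 a^-1 b) = tr(b^3) * tr(a) - tr(b^3 a) = x*y^3 - y^2*z - 2*x*y + z
apply: tr(a b a b) = tr(a b) * tr(a b) - tr(1)   [split at repeated a] = z^2 - 2
tr(a b a) = tr(a) * tr(b a) - tr(b) = x*z - y
tr(b a b^2 a) = tr(b) * tr(a b a b) - tr(a b a) = y*z^2 - x*z - y
tr(b^2 a^-1 b a) = tr(b a b^2) * tr(a) - tr(b a b^2 a) = x*y^2*z - x^2*y - y*z^2 + y
tr(a^-1 b a^-1 b^2) = tr(b^2 a^-1 b) * tr(a) - tr(b^2 a^-1 b a) = x^2*y^3 - 2*x*y^2*z - x^2*y + y*z^2 + x*z - y
use: tr(a^-2 b a^-1 b^2) = tr(a^-1 b a^-1 b^2) * tr(a) - tr(a^-1 b a^-1 b^2 a) = x^3*y^3 - 2*x^2*y^2*z - x^3*y - x*y^3 + x*y*z^2 + x^2*z + y^2*z + x*y - z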